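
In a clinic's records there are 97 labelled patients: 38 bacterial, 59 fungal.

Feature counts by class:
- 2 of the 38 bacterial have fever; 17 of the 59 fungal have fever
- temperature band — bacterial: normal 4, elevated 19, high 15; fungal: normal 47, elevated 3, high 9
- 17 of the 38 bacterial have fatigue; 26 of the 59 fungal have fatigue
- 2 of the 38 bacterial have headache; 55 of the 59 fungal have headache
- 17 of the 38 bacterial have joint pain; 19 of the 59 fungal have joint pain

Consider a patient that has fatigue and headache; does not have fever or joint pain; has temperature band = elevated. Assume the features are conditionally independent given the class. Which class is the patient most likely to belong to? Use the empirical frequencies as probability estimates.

bacterial: (38/97) × (36/38) × (19/38) × (17/38) × (2/38) × (21/38) ≈ 0.00241462
fungal: (59/97) × (42/59) × (3/59) × (26/59) × (55/59) × (40/59) ≈ 0.00613178
Highest score → fungal.

fungal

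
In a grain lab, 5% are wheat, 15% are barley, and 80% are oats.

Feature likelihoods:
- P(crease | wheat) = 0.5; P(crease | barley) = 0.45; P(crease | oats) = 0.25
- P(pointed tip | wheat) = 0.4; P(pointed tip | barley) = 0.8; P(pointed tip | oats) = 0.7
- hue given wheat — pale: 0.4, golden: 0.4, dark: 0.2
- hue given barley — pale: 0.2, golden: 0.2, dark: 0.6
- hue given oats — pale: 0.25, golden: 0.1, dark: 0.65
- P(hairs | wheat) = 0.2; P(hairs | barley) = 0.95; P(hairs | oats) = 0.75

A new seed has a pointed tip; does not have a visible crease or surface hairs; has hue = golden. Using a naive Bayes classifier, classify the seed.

oats

wheat: 0.05 × (1−0.5) × 0.4 × 0.4 × (1−0.2) = 0.0032
barley: 0.15 × (1−0.45) × 0.8 × 0.2 × (1−0.95) = 0.00066
oats: 0.8 × (1−0.25) × 0.7 × 0.1 × (1−0.75) = 0.0105
Highest score → oats.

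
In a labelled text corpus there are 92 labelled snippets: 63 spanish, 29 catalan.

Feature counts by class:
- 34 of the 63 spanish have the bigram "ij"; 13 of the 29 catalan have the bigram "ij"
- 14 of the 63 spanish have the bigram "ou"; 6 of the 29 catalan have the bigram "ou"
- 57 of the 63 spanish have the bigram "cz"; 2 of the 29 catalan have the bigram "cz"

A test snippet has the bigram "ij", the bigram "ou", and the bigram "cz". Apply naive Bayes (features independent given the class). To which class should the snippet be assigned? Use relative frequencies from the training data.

spanish

spanish: (63/92) × (34/63) × (14/63) × (57/63) ≈ 0.0743041
catalan: (29/92) × (13/29) × (6/29) × (2/29) ≈ 0.00201623
Highest score → spanish.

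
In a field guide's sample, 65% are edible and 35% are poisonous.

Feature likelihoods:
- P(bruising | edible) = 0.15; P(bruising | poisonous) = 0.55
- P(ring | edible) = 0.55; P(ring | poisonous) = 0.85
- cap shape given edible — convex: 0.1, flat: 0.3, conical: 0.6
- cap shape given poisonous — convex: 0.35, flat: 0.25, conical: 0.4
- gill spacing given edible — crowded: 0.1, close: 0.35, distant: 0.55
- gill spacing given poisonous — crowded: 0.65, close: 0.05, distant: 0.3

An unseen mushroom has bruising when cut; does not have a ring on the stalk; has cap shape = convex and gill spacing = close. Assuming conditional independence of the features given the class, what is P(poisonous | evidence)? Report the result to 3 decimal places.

edible: 0.65 × 0.15 × (1−0.55) × 0.1 × 0.35 = 0.001535625
poisonous: 0.35 × 0.55 × (1−0.85) × 0.35 × 0.05 = 0.0005053125
P(poisonous | x) = 0.0005053125 / 0.0020409375 ≈ 0.248

0.248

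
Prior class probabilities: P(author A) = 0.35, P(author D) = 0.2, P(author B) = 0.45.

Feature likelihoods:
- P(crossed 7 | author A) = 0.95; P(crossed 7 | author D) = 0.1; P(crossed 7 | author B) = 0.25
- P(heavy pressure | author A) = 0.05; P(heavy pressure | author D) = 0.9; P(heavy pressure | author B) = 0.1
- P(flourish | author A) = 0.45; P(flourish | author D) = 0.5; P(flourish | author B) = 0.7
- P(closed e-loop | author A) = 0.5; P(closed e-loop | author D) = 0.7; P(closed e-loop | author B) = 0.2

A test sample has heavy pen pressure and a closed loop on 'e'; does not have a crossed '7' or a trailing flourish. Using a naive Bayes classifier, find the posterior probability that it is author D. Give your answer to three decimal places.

author A: 0.35 × (1−0.95) × 0.05 × (1−0.45) × 0.5 = 0.000240625
author D: 0.2 × (1−0.1) × 0.9 × (1−0.5) × 0.7 = 0.0567
author B: 0.45 × (1−0.25) × 0.1 × (1−0.7) × 0.2 = 0.002025
P(author D | x) = 0.0567 / 0.058965625 ≈ 0.962

0.962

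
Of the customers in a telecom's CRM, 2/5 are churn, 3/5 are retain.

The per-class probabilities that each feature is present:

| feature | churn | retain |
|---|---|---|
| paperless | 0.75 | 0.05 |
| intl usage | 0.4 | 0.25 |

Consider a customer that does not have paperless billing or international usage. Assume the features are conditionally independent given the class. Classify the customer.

retain

churn: 0.4 × (1−0.75) × (1−0.4) = 0.06
retain: 0.6 × (1−0.05) × (1−0.25) = 0.4275
Highest score → retain.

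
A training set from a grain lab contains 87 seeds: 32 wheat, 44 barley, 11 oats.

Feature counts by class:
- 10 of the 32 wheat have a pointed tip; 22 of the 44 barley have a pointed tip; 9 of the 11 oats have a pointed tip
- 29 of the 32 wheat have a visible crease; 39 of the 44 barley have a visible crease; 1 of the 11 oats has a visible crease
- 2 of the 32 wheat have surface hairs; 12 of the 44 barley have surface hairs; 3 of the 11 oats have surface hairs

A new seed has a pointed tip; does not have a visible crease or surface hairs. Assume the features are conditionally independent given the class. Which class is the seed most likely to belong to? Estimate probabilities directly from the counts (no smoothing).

wheat: (32/87) × (10/32) × (3/32) × (30/32) ≈ 0.0101024
barley: (44/87) × (22/44) × (5/44) × (32/44) ≈ 0.0208986
oats: (11/87) × (9/11) × (10/11) × (8/11) ≈ 0.0683956
Highest score → oats.

oats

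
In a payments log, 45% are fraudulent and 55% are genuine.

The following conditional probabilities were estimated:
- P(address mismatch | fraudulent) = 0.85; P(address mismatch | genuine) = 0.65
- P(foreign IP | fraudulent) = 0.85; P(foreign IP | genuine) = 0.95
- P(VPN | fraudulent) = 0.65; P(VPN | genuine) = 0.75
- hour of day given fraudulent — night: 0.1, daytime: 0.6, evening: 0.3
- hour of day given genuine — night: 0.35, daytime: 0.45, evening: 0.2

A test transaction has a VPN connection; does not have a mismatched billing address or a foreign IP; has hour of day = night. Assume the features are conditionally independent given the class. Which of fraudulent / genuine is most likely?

genuine

fraudulent: 0.45 × (1−0.85) × (1−0.85) × 0.65 × 0.1 = 0.000658125
genuine: 0.55 × (1−0.65) × (1−0.95) × 0.75 × 0.35 = 0.0025265625
Highest score → genuine.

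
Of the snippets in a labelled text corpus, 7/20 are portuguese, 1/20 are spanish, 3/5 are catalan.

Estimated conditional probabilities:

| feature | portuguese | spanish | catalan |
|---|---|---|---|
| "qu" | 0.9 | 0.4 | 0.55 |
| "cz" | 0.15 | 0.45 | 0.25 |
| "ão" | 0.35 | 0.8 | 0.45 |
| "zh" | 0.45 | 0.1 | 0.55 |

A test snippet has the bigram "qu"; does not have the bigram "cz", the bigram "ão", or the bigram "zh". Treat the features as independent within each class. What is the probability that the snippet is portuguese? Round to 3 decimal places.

portuguese: 0.35 × 0.9 × (1−0.15) × (1−0.35) × (1−0.45) = 0.095720625
spanish: 0.05 × 0.4 × (1−0.45) × (1−0.8) × (1−0.1) = 0.00198
catalan: 0.6 × 0.55 × (1−0.25) × (1−0.45) × (1−0.55) = 0.06125625
P(portuguese | x) = 0.095720625 / 0.158956875 ≈ 0.602

0.602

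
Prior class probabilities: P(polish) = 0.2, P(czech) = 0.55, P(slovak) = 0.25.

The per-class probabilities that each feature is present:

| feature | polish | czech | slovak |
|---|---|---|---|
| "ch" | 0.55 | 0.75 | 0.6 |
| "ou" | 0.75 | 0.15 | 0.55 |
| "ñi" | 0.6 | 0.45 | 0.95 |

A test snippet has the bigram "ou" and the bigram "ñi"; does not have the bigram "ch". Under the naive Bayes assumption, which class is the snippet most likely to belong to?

slovak

polish: 0.2 × (1−0.55) × 0.75 × 0.6 = 0.0405
czech: 0.55 × (1−0.75) × 0.15 × 0.45 = 0.00928125
slovak: 0.25 × (1−0.6) × 0.55 × 0.95 = 0.05225
Highest score → slovak.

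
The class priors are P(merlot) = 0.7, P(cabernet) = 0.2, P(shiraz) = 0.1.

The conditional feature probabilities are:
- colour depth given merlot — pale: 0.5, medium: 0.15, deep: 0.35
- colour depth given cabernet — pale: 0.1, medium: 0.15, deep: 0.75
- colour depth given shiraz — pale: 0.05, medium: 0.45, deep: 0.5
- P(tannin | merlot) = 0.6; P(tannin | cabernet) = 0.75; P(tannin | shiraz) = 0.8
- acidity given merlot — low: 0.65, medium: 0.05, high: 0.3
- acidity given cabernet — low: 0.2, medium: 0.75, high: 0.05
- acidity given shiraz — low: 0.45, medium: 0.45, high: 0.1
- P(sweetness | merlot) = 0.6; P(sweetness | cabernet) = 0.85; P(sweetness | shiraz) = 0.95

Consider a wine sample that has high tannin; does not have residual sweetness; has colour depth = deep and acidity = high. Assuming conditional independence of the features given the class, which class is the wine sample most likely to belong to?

merlot: 0.7 × 0.35 × 0.6 × 0.3 × (1−0.6) = 0.01764
cabernet: 0.2 × 0.75 × 0.75 × 0.05 × (1−0.85) = 0.00084375
shiraz: 0.1 × 0.5 × 0.8 × 0.1 × (1−0.95) = 0.0002
Highest score → merlot.

merlot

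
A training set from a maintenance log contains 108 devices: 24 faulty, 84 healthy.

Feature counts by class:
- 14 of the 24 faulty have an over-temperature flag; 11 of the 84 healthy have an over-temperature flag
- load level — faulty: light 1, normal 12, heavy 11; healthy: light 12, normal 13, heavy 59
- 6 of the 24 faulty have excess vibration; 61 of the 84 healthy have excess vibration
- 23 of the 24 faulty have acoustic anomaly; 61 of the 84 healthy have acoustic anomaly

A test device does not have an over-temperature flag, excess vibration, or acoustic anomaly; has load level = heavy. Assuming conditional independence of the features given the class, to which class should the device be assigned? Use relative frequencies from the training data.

healthy

faulty: (24/108) × (10/24) × (11/24) × (18/24) × (1/24) ≈ 0.0013262
healthy: (84/108) × (73/84) × (59/84) × (23/84) × (23/84) ≈ 0.0355934
Highest score → healthy.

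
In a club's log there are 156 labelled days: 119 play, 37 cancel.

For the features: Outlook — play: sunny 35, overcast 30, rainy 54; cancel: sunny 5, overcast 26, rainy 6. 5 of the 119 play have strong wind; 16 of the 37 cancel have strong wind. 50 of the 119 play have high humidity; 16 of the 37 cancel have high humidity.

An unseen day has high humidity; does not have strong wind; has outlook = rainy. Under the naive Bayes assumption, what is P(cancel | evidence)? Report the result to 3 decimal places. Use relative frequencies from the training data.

play: (119/156) × (54/119) × (114/119) × (50/119) ≈ 0.139332
cancel: (37/156) × (6/37) × (21/37) × (16/37) ≈ 0.00943979
P(cancel | x) = 0.00943979 / 0.14877179 ≈ 0.063

0.063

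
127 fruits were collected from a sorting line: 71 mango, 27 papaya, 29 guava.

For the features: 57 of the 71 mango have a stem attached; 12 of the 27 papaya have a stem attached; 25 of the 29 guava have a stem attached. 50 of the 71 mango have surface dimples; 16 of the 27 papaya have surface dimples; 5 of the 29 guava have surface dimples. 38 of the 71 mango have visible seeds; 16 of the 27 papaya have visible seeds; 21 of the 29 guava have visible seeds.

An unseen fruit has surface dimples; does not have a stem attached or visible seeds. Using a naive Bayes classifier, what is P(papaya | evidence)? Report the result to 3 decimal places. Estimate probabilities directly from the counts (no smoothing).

mango: (71/127) × (14/71) × (50/71) × (33/71) ≈ 0.0360821
papaya: (27/127) × (15/27) × (16/27) × (11/27) ≈ 0.028515
guava: (29/127) × (4/29) × (5/29) × (8/29) ≈ 0.00149803
P(papaya | x) = 0.028515 / 0.06609513 ≈ 0.431

0.431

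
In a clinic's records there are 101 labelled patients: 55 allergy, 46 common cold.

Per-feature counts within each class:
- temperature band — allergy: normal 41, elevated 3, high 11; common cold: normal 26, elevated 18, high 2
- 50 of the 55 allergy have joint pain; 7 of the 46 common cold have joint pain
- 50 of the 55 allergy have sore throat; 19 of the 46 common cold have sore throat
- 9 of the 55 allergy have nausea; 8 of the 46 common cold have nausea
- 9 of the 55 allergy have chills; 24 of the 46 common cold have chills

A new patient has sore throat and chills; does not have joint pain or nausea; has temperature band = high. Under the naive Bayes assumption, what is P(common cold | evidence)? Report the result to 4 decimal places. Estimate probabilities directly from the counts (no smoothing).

0.7081

allergy: (55/101) × (11/55) × (5/55) × (50/55) × (46/55) × (9/55) ≈ 0.00123186
common cold: (46/101) × (2/46) × (39/46) × (19/46) × (38/46) × (24/46) ≈ 0.00298876
P(common cold | x) = 0.00298876 / 0.00422062 ≈ 0.7081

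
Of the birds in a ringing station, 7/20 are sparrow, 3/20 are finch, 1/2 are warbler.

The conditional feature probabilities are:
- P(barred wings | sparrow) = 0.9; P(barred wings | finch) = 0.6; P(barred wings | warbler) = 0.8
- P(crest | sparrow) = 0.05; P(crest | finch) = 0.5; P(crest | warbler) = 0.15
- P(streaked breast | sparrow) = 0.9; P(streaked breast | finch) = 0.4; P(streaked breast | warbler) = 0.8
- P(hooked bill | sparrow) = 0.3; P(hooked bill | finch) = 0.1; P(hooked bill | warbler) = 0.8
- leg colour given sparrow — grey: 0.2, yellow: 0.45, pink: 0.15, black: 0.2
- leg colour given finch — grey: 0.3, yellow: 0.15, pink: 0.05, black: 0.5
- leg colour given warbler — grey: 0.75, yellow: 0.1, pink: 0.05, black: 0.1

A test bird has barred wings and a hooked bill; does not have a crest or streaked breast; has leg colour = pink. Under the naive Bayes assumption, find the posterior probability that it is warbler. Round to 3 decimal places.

0.647

sparrow: 0.35 × 0.9 × (1−0.05) × (1−0.9) × 0.3 × 0.15 = 0.001346625
finch: 0.15 × 0.6 × (1−0.5) × (1−0.4) × 0.1 × 0.05 = 0.000135
warbler: 0.5 × 0.8 × (1−0.15) × (1−0.8) × 0.8 × 0.05 = 0.00272
P(warbler | x) = 0.00272 / 0.004201625 ≈ 0.647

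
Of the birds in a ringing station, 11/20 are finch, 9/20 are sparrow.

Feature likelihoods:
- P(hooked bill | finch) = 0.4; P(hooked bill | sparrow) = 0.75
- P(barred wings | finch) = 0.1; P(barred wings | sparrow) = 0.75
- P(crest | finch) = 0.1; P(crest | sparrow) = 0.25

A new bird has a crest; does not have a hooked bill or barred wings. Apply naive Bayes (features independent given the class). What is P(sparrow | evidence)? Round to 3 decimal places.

0.191

finch: 0.55 × (1−0.4) × (1−0.1) × 0.1 = 0.0297
sparrow: 0.45 × (1−0.75) × (1−0.75) × 0.25 = 0.00703125
P(sparrow | x) = 0.00703125 / 0.03673125 ≈ 0.191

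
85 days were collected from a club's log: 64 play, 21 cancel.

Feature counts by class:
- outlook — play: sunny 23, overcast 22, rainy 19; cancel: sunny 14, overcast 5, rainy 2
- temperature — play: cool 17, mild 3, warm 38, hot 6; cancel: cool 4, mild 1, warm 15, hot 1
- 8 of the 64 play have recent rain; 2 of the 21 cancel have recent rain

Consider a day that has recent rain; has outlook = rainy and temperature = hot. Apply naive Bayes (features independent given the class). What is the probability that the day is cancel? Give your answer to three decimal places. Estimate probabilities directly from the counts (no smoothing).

play: (64/85) × (19/64) × (6/64) × (8/64) ≈ 0.00261949
cancel: (21/85) × (2/21) × (1/21) × (2/21) ≈ 0.000106709
P(cancel | x) = 0.000106709 / 0.002726199 ≈ 0.039

0.039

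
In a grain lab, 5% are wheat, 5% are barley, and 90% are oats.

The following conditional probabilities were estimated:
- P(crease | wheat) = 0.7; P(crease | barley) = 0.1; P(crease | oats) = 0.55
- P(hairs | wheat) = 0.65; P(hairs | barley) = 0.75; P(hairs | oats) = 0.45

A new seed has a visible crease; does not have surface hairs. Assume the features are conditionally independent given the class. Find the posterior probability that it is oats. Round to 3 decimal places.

wheat: 0.05 × 0.7 × (1−0.65) = 0.01225
barley: 0.05 × 0.1 × (1−0.75) = 0.00125
oats: 0.9 × 0.55 × (1−0.45) = 0.27225
P(oats | x) = 0.27225 / 0.28575 ≈ 0.953

0.953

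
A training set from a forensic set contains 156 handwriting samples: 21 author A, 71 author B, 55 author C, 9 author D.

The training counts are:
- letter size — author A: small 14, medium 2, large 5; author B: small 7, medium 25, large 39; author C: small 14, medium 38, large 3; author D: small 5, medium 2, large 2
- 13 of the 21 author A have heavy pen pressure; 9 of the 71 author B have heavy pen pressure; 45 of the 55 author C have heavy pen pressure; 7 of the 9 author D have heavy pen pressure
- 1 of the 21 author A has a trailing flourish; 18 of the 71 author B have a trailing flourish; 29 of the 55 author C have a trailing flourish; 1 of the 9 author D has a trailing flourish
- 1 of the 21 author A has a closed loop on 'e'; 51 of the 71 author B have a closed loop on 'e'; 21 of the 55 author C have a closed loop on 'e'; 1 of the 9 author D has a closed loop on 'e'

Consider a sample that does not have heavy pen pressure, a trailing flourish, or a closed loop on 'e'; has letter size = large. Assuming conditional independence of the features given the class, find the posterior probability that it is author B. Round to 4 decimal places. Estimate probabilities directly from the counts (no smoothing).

author A: (21/156) × (5/21) × (8/21) × (20/21) × (20/21) ≈ 0.0110748
author B: (71/156) × (39/71) × (62/71) × (53/71) × (20/71) ≈ 0.0459053
author C: (55/156) × (3/55) × (10/55) × (26/55) × (34/55) ≈ 0.00102179
author D: (9/156) × (2/9) × (2/9) × (8/9) × (8/9) ≈ 0.00225106
P(author B | x) = 0.0459053 / 0.06025295 ≈ 0.7619

0.7619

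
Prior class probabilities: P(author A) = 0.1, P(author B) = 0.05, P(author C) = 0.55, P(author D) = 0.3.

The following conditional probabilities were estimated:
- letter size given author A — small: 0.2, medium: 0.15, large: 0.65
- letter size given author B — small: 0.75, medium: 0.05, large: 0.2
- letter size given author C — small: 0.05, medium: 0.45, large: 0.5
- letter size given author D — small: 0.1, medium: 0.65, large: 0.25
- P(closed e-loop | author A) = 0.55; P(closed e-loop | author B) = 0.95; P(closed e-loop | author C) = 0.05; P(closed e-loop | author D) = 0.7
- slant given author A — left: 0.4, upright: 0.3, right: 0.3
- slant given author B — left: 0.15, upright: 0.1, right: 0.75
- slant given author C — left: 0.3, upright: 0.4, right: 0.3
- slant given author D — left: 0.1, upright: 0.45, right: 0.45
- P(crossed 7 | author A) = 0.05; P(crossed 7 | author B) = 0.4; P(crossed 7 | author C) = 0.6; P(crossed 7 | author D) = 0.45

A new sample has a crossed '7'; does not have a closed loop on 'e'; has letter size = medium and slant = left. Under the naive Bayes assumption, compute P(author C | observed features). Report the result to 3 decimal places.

author A: 0.1 × 0.15 × (1−0.55) × 0.4 × 0.05 = 0.000135
author B: 0.05 × 0.05 × (1−0.95) × 0.15 × 0.4 = 0.0000075
author C: 0.55 × 0.45 × (1−0.05) × 0.3 × 0.6 = 0.0423225
author D: 0.3 × 0.65 × (1−0.7) × 0.1 × 0.45 = 0.0026325
P(author C | x) = 0.0423225 / 0.0450975 ≈ 0.938

0.938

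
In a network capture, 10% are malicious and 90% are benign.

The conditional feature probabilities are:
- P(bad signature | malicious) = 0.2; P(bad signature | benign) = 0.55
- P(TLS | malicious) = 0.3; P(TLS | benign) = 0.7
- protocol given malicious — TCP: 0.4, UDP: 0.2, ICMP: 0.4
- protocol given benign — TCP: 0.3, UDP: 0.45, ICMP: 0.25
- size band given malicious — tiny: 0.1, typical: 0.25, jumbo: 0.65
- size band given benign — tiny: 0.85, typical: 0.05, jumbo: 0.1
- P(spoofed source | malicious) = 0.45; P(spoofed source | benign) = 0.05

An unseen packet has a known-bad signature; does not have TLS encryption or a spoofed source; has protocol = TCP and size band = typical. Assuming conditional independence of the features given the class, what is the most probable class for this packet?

benign

malicious: 0.1 × 0.2 × (1−0.3) × 0.4 × 0.25 × (1−0.45) = 0.00077
benign: 0.9 × 0.55 × (1−0.7) × 0.3 × 0.05 × (1−0.05) = 0.002116125
Highest score → benign.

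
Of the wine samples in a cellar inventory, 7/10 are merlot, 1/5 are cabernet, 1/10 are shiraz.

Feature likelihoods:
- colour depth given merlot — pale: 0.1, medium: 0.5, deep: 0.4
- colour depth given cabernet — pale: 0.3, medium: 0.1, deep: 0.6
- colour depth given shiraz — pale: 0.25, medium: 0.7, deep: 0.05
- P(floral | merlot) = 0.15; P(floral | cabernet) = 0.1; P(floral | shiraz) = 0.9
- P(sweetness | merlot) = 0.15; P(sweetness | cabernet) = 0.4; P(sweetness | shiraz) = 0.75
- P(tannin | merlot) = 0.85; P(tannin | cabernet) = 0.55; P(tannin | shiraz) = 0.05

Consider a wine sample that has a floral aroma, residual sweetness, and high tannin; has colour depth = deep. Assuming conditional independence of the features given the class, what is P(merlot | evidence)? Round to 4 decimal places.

0.6559

merlot: 0.7 × 0.4 × 0.15 × 0.15 × 0.85 = 0.005355
cabernet: 0.2 × 0.6 × 0.1 × 0.4 × 0.55 = 0.00264
shiraz: 0.1 × 0.05 × 0.9 × 0.75 × 0.05 = 0.00016875
P(merlot | x) = 0.005355 / 0.00816375 ≈ 0.6559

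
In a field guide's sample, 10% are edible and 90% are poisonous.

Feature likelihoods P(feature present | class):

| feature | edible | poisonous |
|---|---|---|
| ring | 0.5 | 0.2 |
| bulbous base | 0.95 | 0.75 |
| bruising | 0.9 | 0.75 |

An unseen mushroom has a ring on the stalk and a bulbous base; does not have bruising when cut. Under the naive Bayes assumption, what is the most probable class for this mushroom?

poisonous

edible: 0.1 × 0.5 × 0.95 × (1−0.9) = 0.00475
poisonous: 0.9 × 0.2 × 0.75 × (1−0.75) = 0.03375
Highest score → poisonous.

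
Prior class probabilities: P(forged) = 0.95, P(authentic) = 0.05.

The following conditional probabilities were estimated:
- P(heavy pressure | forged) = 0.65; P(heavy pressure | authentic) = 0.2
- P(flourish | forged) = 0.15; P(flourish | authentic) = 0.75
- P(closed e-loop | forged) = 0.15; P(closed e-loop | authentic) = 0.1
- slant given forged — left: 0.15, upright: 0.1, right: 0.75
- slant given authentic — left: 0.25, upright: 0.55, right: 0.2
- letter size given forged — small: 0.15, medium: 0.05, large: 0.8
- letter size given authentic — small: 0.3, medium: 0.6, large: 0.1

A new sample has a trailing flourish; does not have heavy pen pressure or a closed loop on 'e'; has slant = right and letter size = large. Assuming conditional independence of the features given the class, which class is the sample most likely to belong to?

forged

forged: 0.95 × (1−0.65) × 0.15 × (1−0.15) × 0.75 × 0.8 = 0.02543625
authentic: 0.05 × (1−0.2) × 0.75 × (1−0.1) × 0.2 × 0.1 = 0.00054
Highest score → forged.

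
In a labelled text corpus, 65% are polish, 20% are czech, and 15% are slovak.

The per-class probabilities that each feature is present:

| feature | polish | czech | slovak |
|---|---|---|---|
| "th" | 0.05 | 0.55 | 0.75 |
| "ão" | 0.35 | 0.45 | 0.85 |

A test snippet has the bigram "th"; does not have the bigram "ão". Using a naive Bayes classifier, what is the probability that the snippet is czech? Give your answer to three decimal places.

polish: 0.65 × 0.05 × (1−0.35) = 0.021125
czech: 0.2 × 0.55 × (1−0.45) = 0.0605
slovak: 0.15 × 0.75 × (1−0.85) = 0.016875
P(czech | x) = 0.0605 / 0.0985 ≈ 0.614

0.614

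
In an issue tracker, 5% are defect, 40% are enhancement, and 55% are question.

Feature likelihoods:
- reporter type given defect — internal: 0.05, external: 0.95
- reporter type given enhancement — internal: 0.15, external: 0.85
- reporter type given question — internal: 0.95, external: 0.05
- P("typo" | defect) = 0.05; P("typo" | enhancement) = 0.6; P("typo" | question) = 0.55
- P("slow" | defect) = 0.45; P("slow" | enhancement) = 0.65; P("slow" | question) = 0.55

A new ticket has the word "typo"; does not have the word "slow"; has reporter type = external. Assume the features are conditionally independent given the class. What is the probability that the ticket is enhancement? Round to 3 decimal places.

defect: 0.05 × 0.95 × 0.05 × (1−0.45) = 0.00130625
enhancement: 0.4 × 0.85 × 0.6 × (1−0.65) = 0.0714
question: 0.55 × 0.05 × 0.55 × (1−0.55) = 0.00680625
P(enhancement | x) = 0.0714 / 0.0795125 ≈ 0.898

0.898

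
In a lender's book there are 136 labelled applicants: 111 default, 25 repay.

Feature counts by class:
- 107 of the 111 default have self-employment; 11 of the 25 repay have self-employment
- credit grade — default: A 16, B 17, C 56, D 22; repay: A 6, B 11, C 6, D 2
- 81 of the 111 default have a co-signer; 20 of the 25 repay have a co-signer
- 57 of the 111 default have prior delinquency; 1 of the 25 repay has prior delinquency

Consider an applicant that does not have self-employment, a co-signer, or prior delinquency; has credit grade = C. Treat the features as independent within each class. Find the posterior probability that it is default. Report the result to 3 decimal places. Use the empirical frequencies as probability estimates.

default: (111/136) × (4/111) × (56/111) × (30/111) × (54/111) ≈ 0.00195099
repay: (25/136) × (14/25) × (6/25) × (5/25) × (24/25) ≈ 0.00474353
P(default | x) = 0.00195099 / 0.00669452 ≈ 0.291

0.291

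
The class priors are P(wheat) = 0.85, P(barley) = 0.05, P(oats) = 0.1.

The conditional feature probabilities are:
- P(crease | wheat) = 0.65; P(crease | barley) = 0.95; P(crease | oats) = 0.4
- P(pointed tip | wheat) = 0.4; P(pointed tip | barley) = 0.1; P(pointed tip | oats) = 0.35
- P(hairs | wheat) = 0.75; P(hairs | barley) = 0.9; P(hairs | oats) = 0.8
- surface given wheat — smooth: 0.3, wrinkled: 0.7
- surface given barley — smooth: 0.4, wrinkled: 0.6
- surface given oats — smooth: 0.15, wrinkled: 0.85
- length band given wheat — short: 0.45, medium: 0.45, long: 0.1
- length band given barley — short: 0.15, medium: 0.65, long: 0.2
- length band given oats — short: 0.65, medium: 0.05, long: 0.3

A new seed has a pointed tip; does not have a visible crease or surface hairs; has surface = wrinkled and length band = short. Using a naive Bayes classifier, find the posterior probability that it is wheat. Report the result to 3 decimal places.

wheat: 0.85 × (1−0.65) × 0.4 × (1−0.75) × 0.7 × 0.45 = 0.00937125
barley: 0.05 × (1−0.95) × 0.1 × (1−0.9) × 0.6 × 0.15 = 0.00000225
oats: 0.1 × (1−0.4) × 0.35 × (1−0.8) × 0.85 × 0.65 = 0.0023205
P(wheat | x) = 0.00937125 / 0.011694 ≈ 0.801

0.801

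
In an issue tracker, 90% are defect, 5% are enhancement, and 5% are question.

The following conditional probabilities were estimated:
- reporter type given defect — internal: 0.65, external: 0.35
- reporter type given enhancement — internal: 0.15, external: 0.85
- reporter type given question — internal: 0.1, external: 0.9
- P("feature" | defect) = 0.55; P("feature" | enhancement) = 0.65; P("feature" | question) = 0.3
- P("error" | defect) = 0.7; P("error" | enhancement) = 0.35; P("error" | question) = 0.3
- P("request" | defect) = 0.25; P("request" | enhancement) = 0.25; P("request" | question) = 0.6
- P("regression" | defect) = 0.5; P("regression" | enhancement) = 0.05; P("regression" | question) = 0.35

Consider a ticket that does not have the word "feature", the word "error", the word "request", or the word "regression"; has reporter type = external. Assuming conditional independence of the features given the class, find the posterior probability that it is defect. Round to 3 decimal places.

0.558

defect: 0.9 × 0.35 × (1−0.55) × (1−0.7) × (1−0.25) × (1−0.5) = 0.015946875
enhancement: 0.05 × 0.85 × (1−0.65) × (1−0.35) × (1−0.25) × (1−0.05) = 0.006888984375
question: 0.05 × 0.9 × (1−0.3) × (1−0.3) × (1−0.6) × (1−0.35) = 0.005733
P(defect | x) = 0.015946875 / 0.028568859375 ≈ 0.558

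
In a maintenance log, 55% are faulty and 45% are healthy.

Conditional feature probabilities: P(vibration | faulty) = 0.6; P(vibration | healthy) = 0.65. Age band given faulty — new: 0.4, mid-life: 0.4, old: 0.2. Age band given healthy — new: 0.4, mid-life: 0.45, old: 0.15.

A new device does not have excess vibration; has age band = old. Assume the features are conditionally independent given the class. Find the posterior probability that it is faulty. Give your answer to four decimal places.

0.6506

faulty: 0.55 × (1−0.6) × 0.2 = 0.044
healthy: 0.45 × (1−0.65) × 0.15 = 0.023625
P(faulty | x) = 0.044 / 0.067625 ≈ 0.6506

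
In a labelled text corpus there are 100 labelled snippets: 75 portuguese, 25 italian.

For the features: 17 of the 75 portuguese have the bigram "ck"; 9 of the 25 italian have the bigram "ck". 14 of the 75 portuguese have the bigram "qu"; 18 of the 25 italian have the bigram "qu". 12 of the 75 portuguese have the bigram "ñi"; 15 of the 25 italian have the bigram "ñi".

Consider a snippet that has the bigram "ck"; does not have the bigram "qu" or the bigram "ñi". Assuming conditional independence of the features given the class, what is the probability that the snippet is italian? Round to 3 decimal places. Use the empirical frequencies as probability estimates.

0.080

portuguese: (75/100) × (17/75) × (61/75) × (63/75) = 0.116144
italian: (25/100) × (9/25) × (7/25) × (10/25) = 0.01008
P(italian | x) = 0.01008 / 0.126224 ≈ 0.080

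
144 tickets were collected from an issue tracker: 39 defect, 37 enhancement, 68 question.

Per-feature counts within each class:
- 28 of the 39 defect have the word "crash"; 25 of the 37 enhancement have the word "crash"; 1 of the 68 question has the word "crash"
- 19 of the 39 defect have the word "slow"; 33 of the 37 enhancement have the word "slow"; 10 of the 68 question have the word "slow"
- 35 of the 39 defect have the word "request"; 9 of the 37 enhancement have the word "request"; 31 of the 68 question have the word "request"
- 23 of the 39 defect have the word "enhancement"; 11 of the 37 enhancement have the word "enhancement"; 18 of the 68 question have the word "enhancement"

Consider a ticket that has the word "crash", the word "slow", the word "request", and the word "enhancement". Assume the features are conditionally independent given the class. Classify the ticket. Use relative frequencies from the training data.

defect

defect: (39/144) × (28/39) × (19/39) × (35/39) × (23/39) ≈ 0.0501362
enhancement: (37/144) × (25/37) × (33/37) × (9/37) × (11/37) ≈ 0.0111975
question: (68/144) × (1/68) × (10/68) × (31/68) × (18/68) ≈ 0.000123238
Highest score → defect.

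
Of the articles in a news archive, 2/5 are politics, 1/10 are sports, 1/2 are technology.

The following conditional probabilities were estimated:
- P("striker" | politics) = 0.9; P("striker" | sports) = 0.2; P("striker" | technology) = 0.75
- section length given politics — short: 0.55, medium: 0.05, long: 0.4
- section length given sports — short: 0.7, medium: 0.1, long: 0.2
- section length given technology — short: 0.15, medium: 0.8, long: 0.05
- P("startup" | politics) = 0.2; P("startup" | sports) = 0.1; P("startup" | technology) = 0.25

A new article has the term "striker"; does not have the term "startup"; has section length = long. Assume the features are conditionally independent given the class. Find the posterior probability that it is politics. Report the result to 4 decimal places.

0.8671

politics: 0.4 × 0.9 × 0.4 × (1−0.2) = 0.1152
sports: 0.1 × 0.2 × 0.2 × (1−0.1) = 0.0036
technology: 0.5 × 0.75 × 0.05 × (1−0.25) = 0.0140625
P(politics | x) = 0.1152 / 0.1328625 ≈ 0.8671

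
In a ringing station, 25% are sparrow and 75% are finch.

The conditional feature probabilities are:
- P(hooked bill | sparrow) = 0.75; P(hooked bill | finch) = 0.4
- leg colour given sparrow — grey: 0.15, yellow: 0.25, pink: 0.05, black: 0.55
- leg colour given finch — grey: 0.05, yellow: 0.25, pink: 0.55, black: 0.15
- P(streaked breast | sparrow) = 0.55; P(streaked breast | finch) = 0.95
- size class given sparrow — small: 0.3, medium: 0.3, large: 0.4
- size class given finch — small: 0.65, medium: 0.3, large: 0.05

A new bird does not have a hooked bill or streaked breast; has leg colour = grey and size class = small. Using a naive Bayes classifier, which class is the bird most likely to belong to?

sparrow: 0.25 × (1−0.75) × 0.15 × (1−0.55) × 0.3 = 0.001265625
finch: 0.75 × (1−0.4) × 0.05 × (1−0.95) × 0.65 = 0.00073125
Highest score → sparrow.

sparrow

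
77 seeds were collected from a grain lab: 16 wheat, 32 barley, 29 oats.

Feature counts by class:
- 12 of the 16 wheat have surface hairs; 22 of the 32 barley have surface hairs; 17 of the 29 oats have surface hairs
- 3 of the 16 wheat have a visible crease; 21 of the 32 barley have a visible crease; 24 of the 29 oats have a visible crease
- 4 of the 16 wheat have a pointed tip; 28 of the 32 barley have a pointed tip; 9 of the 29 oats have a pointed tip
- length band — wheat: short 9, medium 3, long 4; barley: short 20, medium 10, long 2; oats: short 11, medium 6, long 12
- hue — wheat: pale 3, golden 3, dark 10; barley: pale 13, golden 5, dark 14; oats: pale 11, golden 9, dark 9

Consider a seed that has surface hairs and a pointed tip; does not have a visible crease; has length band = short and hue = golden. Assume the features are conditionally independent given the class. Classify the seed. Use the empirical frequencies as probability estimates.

wheat: (16/77) × (12/16) × (13/16) × (4/16) × (9/16) × (3/16) ≈ 0.0033387
barley: (32/77) × (22/32) × (11/32) × (28/32) × (20/32) × (5/32) = 0.008392333984375
oats: (29/77) × (17/29) × (5/29) × (9/29) × (11/29) × (9/29) ≈ 0.00139064
Highest score → barley.

barley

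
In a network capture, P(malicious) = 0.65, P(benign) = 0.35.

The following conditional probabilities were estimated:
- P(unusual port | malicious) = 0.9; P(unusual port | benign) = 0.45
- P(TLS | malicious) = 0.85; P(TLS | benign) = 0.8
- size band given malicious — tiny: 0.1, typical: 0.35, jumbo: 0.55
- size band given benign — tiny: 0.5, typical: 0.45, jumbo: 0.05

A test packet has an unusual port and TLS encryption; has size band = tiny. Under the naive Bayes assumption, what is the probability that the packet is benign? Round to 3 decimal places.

0.559

malicious: 0.65 × 0.9 × 0.85 × 0.1 = 0.049725
benign: 0.35 × 0.45 × 0.8 × 0.5 = 0.063
P(benign | x) = 0.063 / 0.112725 ≈ 0.559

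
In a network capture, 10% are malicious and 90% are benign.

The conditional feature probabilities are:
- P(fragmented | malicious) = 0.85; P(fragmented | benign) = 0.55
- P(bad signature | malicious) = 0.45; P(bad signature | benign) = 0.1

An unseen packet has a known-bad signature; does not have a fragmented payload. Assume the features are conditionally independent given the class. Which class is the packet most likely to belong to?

benign

malicious: 0.1 × (1−0.85) × 0.45 = 0.00675
benign: 0.9 × (1−0.55) × 0.1 = 0.0405
Highest score → benign.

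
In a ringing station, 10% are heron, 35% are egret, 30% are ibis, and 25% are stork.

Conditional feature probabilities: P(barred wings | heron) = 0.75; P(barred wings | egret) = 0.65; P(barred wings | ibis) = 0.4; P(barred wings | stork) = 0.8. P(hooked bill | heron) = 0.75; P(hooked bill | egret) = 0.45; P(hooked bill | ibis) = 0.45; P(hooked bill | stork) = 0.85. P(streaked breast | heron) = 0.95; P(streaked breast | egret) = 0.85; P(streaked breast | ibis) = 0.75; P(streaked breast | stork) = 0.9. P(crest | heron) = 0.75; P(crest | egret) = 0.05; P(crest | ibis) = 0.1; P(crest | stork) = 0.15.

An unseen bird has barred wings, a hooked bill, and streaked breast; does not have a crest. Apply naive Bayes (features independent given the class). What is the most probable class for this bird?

stork

heron: 0.1 × 0.75 × 0.75 × 0.95 × (1−0.75) = 0.013359375
egret: 0.35 × 0.65 × 0.45 × 0.85 × (1−0.05) = 0.0826678125
ibis: 0.3 × 0.4 × 0.45 × 0.75 × (1−0.1) = 0.03645
stork: 0.25 × 0.8 × 0.85 × 0.9 × (1−0.15) = 0.13005
Highest score → stork.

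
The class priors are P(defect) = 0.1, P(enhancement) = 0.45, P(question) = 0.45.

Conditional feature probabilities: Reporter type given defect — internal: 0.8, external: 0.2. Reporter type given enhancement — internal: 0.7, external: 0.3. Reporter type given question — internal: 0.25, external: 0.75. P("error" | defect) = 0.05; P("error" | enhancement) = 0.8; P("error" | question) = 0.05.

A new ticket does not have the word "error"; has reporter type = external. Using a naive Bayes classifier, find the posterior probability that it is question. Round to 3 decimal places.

defect: 0.1 × 0.2 × (1−0.05) = 0.019
enhancement: 0.45 × 0.3 × (1−0.8) = 0.027
question: 0.45 × 0.75 × (1−0.05) = 0.320625
P(question | x) = 0.320625 / 0.366625 ≈ 0.875

0.875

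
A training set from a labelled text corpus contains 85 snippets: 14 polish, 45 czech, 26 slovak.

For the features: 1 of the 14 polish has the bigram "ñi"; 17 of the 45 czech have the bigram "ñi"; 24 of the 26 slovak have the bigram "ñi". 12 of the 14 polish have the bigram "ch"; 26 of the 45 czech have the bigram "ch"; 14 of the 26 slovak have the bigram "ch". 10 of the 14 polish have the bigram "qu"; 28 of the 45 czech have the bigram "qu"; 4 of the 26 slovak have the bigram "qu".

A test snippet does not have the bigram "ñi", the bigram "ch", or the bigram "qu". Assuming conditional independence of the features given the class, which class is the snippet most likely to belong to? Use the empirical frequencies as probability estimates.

polish: (14/85) × (13/14) × (2/14) × (4/14) ≈ 0.0062425
czech: (45/85) × (28/45) × (19/45) × (17/45) ≈ 0.0525432
slovak: (26/85) × (2/26) × (12/26) × (22/26) ≈ 0.009189
Highest score → czech.

czech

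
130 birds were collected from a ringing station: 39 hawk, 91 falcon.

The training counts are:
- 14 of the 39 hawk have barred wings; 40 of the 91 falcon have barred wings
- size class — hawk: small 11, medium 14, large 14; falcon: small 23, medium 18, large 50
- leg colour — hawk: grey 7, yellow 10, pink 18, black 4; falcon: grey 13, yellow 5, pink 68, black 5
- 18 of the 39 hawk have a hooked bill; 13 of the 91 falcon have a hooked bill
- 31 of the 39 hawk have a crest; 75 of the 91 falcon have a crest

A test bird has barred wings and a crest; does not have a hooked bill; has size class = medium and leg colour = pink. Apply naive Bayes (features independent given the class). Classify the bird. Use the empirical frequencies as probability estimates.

falcon

hawk: (39/130) × (14/39) × (14/39) × (18/39) × (21/39) × (31/39) ≈ 0.00763674
falcon: (91/130) × (40/91) × (18/91) × (68/91) × (78/91) × (75/91) ≈ 0.0321283
Highest score → falcon.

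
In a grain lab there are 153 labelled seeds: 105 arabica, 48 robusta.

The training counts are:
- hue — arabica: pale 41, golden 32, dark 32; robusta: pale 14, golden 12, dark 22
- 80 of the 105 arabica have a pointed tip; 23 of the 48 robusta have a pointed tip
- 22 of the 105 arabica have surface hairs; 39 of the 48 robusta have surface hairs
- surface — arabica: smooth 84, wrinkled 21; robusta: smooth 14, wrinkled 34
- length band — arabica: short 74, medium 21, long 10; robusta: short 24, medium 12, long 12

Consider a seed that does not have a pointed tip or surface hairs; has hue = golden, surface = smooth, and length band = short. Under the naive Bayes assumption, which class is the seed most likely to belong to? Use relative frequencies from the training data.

arabica

arabica: (105/153) × (32/105) × (25/105) × (83/105) × (84/105) × (74/105) ≈ 0.0221937
robusta: (48/153) × (12/48) × (25/48) × (9/48) × (14/48) × (24/48) ≈ 0.00111698
Highest score → arabica.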